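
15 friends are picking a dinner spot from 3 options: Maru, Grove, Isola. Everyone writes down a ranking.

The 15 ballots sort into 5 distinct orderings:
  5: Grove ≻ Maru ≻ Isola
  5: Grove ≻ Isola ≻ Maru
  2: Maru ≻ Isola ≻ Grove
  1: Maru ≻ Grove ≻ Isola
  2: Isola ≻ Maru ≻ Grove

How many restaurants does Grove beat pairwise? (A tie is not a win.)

Grove against each rival (15 friends):
Grove vs Maru: 5+5 = 10 for Grove, 5 for Maru — Grove by 10–5.
Grove vs Isola: Grove is ranked higher on 5+5+1 = 11 ballots, Isola on 4. Grove wins 11–4.
Grove beats Maru, Isola — 2 pairwise wins.

2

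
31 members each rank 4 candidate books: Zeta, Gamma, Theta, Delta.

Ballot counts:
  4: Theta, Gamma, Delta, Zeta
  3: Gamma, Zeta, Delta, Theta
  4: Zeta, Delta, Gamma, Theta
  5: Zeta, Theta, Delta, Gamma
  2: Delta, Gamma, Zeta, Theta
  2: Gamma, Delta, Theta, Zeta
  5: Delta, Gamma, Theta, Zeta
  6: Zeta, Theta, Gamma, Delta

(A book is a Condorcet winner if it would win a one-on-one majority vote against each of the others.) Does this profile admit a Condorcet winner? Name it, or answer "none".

Head-to-head results (31 members):
Zeta vs Gamma: Gamma wins 16–15.
Zeta vs Theta: Zeta, 20–11.
Zeta–Delta: Zeta 18–13.
Gamma–Theta: Gamma 16–15.
Gamma vs Delta: Delta, 16–15.
Theta vs Delta: Delta wins 16–15.
Each book drops at least one matchup (Zeta loses to Gamma; Gamma loses to Delta; Theta loses to Zeta; Delta loses to Zeta); the cycle Zeta → Delta → Gamma → Zeta rules out a Condorcet winner.

none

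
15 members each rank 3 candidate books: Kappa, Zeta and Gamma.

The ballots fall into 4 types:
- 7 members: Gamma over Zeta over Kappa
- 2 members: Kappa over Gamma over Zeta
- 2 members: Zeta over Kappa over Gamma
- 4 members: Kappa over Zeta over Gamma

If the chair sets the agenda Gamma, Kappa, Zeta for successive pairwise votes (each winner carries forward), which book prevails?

Round 1: Gamma vs Kappa — 7–8, Kappa advances.
Round 2: Kappa vs Zeta — 6–9, Zeta advances.
Zeta survives the agenda.

Zeta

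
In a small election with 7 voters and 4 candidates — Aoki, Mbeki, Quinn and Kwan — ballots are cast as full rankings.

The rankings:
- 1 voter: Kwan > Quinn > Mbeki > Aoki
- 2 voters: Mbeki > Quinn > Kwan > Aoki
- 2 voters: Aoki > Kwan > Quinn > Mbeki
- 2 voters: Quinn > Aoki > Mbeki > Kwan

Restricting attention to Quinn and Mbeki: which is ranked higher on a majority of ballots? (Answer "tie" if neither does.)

Ballots ranking Quinn above Mbeki: 1 + 2 + 2 = 5.
Ballots ranking Mbeki above Quinn: 7 − 5 = 2.
Quinn wins the head-to-head 5–2.

Quinn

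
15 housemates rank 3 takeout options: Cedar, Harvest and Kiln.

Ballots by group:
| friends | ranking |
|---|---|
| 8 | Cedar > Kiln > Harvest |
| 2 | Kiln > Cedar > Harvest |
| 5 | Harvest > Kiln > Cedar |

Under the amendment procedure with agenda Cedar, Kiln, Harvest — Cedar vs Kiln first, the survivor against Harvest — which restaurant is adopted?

Cedar

Round 1: Cedar vs Kiln — 8–7, Cedar advances.
Round 2: Cedar vs Harvest — 10–5, Cedar advances.
Cedar survives the agenda.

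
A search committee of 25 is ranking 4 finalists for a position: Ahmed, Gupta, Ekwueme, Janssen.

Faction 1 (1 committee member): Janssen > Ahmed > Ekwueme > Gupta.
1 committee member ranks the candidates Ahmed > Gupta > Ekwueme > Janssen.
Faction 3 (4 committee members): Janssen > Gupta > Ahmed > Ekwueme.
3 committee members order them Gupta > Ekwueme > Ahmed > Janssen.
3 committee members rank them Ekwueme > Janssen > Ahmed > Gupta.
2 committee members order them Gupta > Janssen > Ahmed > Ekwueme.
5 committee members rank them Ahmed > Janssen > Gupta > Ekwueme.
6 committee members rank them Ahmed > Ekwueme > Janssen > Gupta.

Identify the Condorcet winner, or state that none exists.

Ahmed

Head-to-head results (25 committee members):
Ahmed vs Gupta: Ahmed wins 16–9.
Ahmed vs Ekwueme: Ahmed wins 19–6.
Ahmed vs Janssen: Ahmed wins 15–10.
Gupta vs Ekwueme: Gupta is ranked higher on 1+4+3+2+5 = 15 ballots, Ekwueme on 10. Gupta wins 15–10.
Gupta–Janssen: Janssen 19–6.
Ekwueme–Janssen: Ekwueme 13–12.
Only Ahmed has no losses; Ahmed is the Condorcet winner.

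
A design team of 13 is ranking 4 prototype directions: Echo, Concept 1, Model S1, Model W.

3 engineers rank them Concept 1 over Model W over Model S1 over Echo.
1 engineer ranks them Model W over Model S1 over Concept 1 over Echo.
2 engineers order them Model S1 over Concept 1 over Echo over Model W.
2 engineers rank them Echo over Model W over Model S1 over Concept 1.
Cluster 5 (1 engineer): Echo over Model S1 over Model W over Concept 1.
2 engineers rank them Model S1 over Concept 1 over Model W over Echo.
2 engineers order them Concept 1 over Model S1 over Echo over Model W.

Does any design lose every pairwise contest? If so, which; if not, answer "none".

Model W

Pairwise majorities:
Echo–Concept 1: Concept 1 10–3.
Echo vs Model S1: Echo is ranked higher on 2+1 = 3 ballots, Model S1 on 10. Model S1 wins 10–3.
Echo–Model W: Echo 7–6.
Concept 1 vs Model S1: Concept 1 preferred on 3+2 = 5 ballots; Model S1 wins 8–5.
Concept 1 vs Model W: Concept 1 wins 9–4.
Model S1–Model W: Model S1 7–6.
Only Model W has no wins; Model W is the Condorcet loser.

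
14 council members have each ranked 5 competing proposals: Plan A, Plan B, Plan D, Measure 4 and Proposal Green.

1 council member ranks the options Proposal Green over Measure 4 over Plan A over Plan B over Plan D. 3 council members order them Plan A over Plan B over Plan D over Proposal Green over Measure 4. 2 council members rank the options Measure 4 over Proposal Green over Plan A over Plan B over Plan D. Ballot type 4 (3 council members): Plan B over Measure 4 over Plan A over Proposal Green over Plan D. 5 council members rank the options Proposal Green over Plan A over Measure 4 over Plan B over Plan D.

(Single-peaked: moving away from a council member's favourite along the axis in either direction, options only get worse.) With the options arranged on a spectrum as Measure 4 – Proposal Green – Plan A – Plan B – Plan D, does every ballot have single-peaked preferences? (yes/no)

Axis positions: Measure 4=1, Proposal Green=2, Plan A=3, Plan B=4, Plan D=5.
Ballot type 1 (peak Proposal Green at position 2): ranking walks positions 2-1-3-4-5, expanding outward from the peak — single-peaked.
Ballot type 2 (peak Plan A at position 3): ranking walks positions 3-4-5-2-1, expanding outward from the peak — single-peaked.
Ballot type 3 (peak Measure 4 at position 1): ranking walks positions 1-2-3-4-5, expanding outward from the peak — single-peaked.
Ballot type 4: ranking walks positions 4-1-3-2-5; Measure 4 is ranked above Plan A even though Plan A lies between Measure 4 and the peak Plan B on the axis — preferences dip and rise again. Not single-peaked.
Ballot type 5 (peak Proposal Green at position 2): ranking walks positions 2-3-1-4-5, expanding outward from the peak — single-peaked.
Ballot type 4 violates single-peakedness, so the profile is not single-peaked on this axis.

no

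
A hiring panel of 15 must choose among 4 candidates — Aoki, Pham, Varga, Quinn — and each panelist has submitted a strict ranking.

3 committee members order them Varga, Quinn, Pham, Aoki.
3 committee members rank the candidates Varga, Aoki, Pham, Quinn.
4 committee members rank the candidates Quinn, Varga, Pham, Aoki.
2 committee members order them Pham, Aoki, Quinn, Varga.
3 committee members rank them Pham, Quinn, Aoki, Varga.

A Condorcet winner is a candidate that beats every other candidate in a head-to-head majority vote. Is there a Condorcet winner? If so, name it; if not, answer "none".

Pairwise majorities:
Aoki vs Pham: Pham wins 12–3.
Aoki–Varga: Varga 10–5.
Aoki vs Quinn: Quinn wins 10–5.
Pham vs Varga: Varga wins 10–5.
Pham vs Quinn: Pham, 8–7.
Varga vs Quinn: Quinn, 9–6.
Every candidate loses at least once (Aoki loses to Pham; Pham loses to Varga; Varga loses to Quinn; Quinn loses to Pham). The majority relation contains the cycle Pham > Quinn > Varga > Pham, so there is no Condorcet winner.

none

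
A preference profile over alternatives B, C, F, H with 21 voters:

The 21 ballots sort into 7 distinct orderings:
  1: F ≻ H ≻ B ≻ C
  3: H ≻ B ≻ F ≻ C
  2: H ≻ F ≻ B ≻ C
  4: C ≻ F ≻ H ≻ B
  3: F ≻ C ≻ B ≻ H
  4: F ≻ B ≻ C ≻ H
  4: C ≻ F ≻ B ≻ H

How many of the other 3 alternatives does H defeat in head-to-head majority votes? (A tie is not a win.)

H against each rival (21 voters):
H vs B: B, 11–10.
H vs C: 6 to 15, C.
H vs F: 5 to 16, F.
H beats no one; loses to B, C, F — 0 pairwise wins.

0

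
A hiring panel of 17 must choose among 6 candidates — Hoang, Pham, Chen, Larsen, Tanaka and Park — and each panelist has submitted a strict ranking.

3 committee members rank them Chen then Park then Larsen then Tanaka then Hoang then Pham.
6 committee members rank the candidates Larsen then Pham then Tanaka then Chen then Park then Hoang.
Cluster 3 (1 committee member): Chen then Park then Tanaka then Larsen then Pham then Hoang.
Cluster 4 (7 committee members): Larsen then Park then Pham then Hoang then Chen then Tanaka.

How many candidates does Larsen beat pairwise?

5

Larsen against each rival (17 committee members):
Larsen vs Hoang: Larsen wins 17–0.
Larsen–Pham: Larsen 17–0.
Larsen vs Chen: 13 to 4, Larsen.
Larsen vs Tanaka: Larsen wins 16–1.
Larsen vs Park: Larsen is ranked higher on 6+7 = 13 ballots, Park on 4. Larsen wins 13–4.
Larsen beats Hoang, Pham, Chen, Tanaka, Park — 5 pairwise wins.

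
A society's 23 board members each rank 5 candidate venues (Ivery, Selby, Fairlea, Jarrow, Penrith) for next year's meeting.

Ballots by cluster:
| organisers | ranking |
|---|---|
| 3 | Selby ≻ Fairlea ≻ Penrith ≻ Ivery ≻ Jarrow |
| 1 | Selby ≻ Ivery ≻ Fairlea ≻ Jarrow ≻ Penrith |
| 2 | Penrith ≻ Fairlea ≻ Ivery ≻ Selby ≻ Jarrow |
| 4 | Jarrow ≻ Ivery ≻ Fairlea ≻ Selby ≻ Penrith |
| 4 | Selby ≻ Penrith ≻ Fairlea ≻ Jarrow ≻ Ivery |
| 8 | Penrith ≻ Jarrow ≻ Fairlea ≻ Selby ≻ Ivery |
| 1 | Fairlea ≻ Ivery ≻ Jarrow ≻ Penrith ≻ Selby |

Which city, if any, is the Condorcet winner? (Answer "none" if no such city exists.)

none

Head-to-head results (23 organisers):
Ivery vs Selby: Ivery is ranked higher on 2+4+1 = 7 ballots, Selby on 16. Selby wins 16–7.
Ivery vs Fairlea: Ivery is ranked higher on 1+4 = 5 ballots, Fairlea on 18. Fairlea wins 18–5.
Ivery vs Jarrow: 3+1+2+1 = 7 for Ivery, 16 for Jarrow — Jarrow by 16–7.
Ivery vs Penrith: Ivery preferred on 1+4+1 = 6 ballots; Penrith wins 17–6.
Selby vs Fairlea: 8 to 15, Fairlea.
Selby vs Jarrow: Selby is ranked higher on 3+1+2+4 = 10 ballots, Jarrow on 13. Jarrow wins 13–10.
Selby vs Penrith: Selby is ranked higher on 3+1+4+4 = 12 ballots, Penrith on 11. Selby wins 12–11.
Fairlea vs Jarrow: 11 to 12, Jarrow.
Fairlea vs Penrith: Fairlea is ranked higher on 3+1+4+1 = 9 ballots, Penrith on 14. Penrith wins 14–9.
Jarrow vs Penrith: Jarrow preferred on 1+4+1 = 6 ballots; Penrith wins 17–6.
Every city loses at least once (Ivery loses to Selby; Selby loses to Fairlea; Fairlea loses to Jarrow; Jarrow loses to Penrith; Penrith loses to Selby). The majority relation contains the cycle Selby beats Penrith beats Fairlea beats Selby, so there is no Condorcet winner.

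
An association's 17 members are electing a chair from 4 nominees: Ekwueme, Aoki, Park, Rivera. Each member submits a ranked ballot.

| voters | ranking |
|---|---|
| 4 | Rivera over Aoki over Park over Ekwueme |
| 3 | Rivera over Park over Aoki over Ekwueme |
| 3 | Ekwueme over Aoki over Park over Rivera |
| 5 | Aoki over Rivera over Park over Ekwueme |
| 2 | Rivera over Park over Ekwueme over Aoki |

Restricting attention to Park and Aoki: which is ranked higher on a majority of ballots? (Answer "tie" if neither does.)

Aoki

Ballots ranking Park above Aoki: 3 + 2 = 5.
Ballots ranking Aoki above Park: 17 − 5 = 12.
Aoki wins the head-to-head 12–5.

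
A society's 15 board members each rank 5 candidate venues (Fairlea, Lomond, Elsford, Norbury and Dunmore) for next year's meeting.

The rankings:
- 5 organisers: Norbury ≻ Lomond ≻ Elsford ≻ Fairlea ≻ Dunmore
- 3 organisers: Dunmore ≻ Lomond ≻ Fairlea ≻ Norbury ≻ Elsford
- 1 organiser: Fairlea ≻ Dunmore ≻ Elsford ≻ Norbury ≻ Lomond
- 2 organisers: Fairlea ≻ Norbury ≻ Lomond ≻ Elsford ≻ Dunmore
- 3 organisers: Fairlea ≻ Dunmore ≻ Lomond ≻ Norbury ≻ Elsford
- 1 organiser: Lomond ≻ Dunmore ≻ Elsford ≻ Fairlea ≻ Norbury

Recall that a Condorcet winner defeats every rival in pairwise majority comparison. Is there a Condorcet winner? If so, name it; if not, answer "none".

none

Pairwise majorities:
Fairlea–Lomond: Lomond 9–6.
Fairlea vs Elsford: Fairlea wins 9–6.
Fairlea vs Norbury: Fairlea wins 10–5.
Fairlea–Dunmore: Fairlea 11–4.
Lomond–Elsford: Lomond 14–1.
Lomond vs Norbury: 3+3+1 = 7 for Lomond, 8 for Norbury — Norbury by 8–7.
Lomond vs Dunmore: Lomond preferred on 5+2+1 = 8 ballots; Lomond wins 8–7.
Elsford vs Norbury: Norbury, 13–2.
Elsford vs Dunmore: Elsford preferred on 5+2 = 7 ballots; Dunmore wins 8–7.
Norbury vs Dunmore: Dunmore, 8–7.
Every city loses at least once (Fairlea loses to Lomond; Lomond loses to Norbury; Elsford loses to Fairlea; Norbury loses to Fairlea; Dunmore loses to Fairlea). The majority relation contains the cycle Fairlea beats Norbury beats Lomond beats Fairlea, so there is no Condorcet winner.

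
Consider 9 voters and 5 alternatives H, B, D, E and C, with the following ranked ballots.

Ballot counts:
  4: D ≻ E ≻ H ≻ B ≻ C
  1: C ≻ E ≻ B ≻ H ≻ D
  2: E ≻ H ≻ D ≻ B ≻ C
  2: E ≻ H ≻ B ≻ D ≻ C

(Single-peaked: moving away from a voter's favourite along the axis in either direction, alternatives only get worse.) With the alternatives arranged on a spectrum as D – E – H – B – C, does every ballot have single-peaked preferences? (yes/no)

no

Axis positions: D=1, E=2, H=3, B=4, C=5.
Faction 1 (peak D at position 1): ranking walks positions 1-2-3-4-5, expanding outward from the peak — single-peaked.
Faction 2: ranking walks positions 5-2-4-3-1; E is ranked above B even though B lies between E and the peak C on the axis — preferences dip and rise again. Not single-peaked.
Faction 3 (peak E at position 2): ranking walks positions 2-3-1-4-5, expanding outward from the peak — single-peaked.
Faction 4 (peak E at position 2): ranking walks positions 2-3-4-1-5, expanding outward from the peak — single-peaked.
Faction 2 violates single-peakedness, so the profile is not single-peaked on this axis.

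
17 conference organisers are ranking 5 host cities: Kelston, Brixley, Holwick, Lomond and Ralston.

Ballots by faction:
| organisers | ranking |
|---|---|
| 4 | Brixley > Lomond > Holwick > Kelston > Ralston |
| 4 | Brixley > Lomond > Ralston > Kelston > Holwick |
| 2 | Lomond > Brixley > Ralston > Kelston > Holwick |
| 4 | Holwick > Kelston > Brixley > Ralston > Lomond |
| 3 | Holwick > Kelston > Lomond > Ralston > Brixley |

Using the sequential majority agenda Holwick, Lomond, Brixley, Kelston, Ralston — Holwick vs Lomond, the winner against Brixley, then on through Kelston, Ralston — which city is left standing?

Brixley

Round 1: Holwick vs Lomond — 7–10, Lomond advances.
Round 2: Lomond vs Brixley — 5–12, Brixley advances.
Round 3: Brixley vs Kelston — 10–7, Brixley advances.
Round 4: Brixley vs Ralston — 14–3, Brixley advances.
Brixley survives the agenda.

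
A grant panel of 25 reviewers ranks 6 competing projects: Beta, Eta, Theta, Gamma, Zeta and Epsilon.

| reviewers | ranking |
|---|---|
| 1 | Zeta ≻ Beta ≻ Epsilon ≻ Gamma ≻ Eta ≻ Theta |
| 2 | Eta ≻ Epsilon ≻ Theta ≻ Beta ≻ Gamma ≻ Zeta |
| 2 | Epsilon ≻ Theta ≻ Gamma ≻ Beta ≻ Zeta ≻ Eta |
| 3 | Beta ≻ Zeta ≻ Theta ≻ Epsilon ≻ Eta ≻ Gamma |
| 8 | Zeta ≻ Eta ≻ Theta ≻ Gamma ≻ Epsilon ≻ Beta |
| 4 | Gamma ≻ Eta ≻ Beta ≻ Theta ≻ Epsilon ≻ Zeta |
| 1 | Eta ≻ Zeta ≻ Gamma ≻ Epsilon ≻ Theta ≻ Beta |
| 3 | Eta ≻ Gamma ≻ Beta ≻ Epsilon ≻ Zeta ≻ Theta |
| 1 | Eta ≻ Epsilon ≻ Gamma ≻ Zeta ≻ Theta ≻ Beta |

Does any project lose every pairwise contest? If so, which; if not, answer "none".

none

Head-to-head results (25 reviewers):
Beta vs Eta: Eta wins 19–6.
Beta vs Theta: Theta wins 14–11.
Beta vs Gamma: Gamma, 19–6.
Beta vs Zeta: 2+2+3+4+3 = 14 for Beta, 11 for Zeta — Beta by 14–11.
Beta vs Epsilon: Epsilon wins 14–11.
Eta vs Theta: Eta is ranked higher on 20 ballots, Theta on 5. Eta wins 20–5.
Eta vs Gamma: Eta wins 18–7.
Eta vs Zeta: 2+4+1+3+1 = 11 for Eta, 14 for Zeta — Zeta by 14–11.
Eta vs Epsilon: Eta wins 19–6.
Theta vs Gamma: Theta wins 15–10.
Theta vs Zeta: Theta is ranked higher on 2+2+4 = 8 ballots, Zeta on 17. Zeta wins 17–8.
Theta vs Epsilon: 3+8+4 = 15 for Theta, 10 for Epsilon — Theta by 15–10.
Gamma vs Zeta: Zeta wins 13–12.
Gamma vs Epsilon: Gamma wins 16–9.
Zeta vs Epsilon: Zeta wins 13–12.
Each project has at least one pairwise win (Beta beats Zeta; Eta beats Beta; Theta beats Beta; Gamma beats Beta; Zeta beats Eta; Epsilon beats Beta) — no Condorcet loser.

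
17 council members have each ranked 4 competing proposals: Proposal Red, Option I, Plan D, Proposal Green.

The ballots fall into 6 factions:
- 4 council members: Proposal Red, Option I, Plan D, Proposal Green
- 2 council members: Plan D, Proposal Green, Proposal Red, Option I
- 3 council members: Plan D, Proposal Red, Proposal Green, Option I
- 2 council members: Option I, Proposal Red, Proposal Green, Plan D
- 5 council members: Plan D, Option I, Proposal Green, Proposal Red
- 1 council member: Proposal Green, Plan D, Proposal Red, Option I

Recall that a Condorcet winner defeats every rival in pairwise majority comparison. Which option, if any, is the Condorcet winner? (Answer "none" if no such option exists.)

Head-to-head results (17 council members):
Proposal Red vs Option I: Proposal Red wins 10–7.
Proposal Red vs Plan D: Plan D wins 11–6.
Proposal Red–Proposal Green: Proposal Red 9–8.
Option I–Plan D: Plan D 11–6.
Option I vs Proposal Green: Option I wins 11–6.
Plan D vs Proposal Green: Plan D, 14–3.
Plan D defeats every rival head-to-head and is the Condorcet winner.

Plan D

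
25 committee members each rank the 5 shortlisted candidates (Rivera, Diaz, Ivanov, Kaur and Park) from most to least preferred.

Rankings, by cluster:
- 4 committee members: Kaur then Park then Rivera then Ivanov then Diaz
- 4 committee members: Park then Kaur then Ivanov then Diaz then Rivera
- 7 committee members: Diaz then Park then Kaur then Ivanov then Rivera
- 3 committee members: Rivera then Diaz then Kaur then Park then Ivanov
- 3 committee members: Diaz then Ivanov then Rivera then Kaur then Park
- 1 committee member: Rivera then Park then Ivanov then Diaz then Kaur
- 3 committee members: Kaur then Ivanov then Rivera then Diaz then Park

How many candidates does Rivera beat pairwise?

0

Rivera against each rival (25 committee members):
Rivera vs Diaz: Diaz wins 14–11.
Rivera vs Ivanov: 4+3+1 = 8 for Rivera, 17 for Ivanov — Ivanov by 17–8.
Rivera vs Kaur: Kaur, 18–7.
Rivera vs Park: Park, 15–10.
Rivera beats no one; loses to Diaz, Ivanov, Kaur, Park — 0 pairwise wins.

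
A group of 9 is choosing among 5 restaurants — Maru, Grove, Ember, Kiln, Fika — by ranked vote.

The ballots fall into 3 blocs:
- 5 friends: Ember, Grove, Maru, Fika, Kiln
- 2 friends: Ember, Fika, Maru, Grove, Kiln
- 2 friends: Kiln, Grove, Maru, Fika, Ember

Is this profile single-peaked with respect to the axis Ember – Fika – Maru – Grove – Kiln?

no

Axis positions: Ember=1, Fika=2, Maru=3, Grove=4, Kiln=5.
Bloc 1: ranking walks positions 1-4-3-2-5; Grove is ranked above Fika even though Fika lies between Grove and the peak Ember on the axis — preferences dip and rise again. Not single-peaked.
Bloc 2 (peak Ember at position 1): ranking walks positions 1-2-3-4-5, expanding outward from the peak — single-peaked.
Bloc 3 (peak Kiln at position 5): ranking walks positions 5-4-3-2-1, expanding outward from the peak — single-peaked.
Bloc 1 violates single-peakedness, so the profile is not single-peaked on this axis.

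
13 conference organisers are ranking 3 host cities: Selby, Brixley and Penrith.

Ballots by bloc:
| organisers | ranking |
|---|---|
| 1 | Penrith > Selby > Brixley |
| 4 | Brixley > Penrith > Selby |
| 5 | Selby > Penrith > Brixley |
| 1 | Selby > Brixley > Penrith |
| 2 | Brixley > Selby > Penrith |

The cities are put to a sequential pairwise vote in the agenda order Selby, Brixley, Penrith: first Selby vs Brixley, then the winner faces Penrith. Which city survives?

Selby

Round 1: Selby vs Brixley — 7–6, Selby advances.
Round 2: Selby vs Penrith — 8–5, Selby advances.
The agenda winner is Selby.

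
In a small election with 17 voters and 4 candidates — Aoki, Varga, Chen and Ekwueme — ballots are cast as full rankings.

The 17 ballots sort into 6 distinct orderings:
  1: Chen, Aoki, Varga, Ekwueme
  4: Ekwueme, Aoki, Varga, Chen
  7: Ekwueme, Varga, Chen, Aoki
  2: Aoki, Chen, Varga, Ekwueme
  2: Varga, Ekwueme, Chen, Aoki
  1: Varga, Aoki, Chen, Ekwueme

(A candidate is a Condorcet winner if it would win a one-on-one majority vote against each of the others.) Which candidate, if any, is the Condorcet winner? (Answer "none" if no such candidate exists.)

Head-to-head results (17 voters):
Aoki–Varga: Varga 10–7.
Aoki vs Chen: Chen, 10–7.
Aoki–Ekwueme: Ekwueme 13–4.
Varga vs Chen: Varga wins 14–3.
Varga vs Ekwueme: Ekwueme wins 11–6.
Chen vs Ekwueme: Ekwueme, 13–4.
Ekwueme defeats every rival head-to-head and is the Condorcet winner.

Ekwueme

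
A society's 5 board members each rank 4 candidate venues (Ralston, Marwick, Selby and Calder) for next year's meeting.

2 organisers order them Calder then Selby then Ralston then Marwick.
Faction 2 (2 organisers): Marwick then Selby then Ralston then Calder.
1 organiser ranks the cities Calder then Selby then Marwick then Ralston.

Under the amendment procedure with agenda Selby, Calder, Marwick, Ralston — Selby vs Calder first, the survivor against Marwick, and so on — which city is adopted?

Calder

Round 1: Selby vs Calder — 2–3, Calder advances.
Round 2: Calder vs Marwick — 3–2, Calder advances.
Round 3: Calder vs Ralston — 3–2, Calder advances.
Calder survives the agenda.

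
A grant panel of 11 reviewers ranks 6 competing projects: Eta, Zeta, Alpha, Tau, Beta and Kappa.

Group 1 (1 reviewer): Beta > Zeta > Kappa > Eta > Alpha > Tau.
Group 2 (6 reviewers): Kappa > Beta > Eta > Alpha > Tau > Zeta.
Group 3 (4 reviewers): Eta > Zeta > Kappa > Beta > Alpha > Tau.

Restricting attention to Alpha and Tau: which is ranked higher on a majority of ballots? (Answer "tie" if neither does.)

Ballots ranking Alpha above Tau: 1 + 6 + 4 = 11.
Ballots ranking Tau above Alpha: 11 − 11 = 0.
Alpha wins the head-to-head 11–0.

Alpha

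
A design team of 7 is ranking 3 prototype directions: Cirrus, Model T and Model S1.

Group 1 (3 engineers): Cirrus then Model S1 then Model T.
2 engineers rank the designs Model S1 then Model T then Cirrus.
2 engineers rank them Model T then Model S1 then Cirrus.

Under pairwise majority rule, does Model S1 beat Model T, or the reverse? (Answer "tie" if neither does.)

Model S1

Ballots ranking Model S1 above Model T: 3 + 2 = 5.
Ballots ranking Model T above Model S1: 7 − 5 = 2.
Model S1 wins the head-to-head 5–2.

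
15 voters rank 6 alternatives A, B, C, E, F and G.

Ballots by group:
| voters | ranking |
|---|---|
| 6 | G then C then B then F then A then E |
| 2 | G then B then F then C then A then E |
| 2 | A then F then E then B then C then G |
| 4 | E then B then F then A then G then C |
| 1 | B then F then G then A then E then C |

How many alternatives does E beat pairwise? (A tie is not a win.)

0

E against each rival (15 voters):
E vs A: 4 to 11, A.
E vs B: B, 9–6.
E vs C: E preferred on 2+4+1 = 7 ballots; C wins 8–7.
E vs F: E is ranked higher on 4 ballots, F on 11. F wins 11–4.
E vs G: 6 to 9, G.
E beats no one; loses to A, B, C, F, G — 0 pairwise wins.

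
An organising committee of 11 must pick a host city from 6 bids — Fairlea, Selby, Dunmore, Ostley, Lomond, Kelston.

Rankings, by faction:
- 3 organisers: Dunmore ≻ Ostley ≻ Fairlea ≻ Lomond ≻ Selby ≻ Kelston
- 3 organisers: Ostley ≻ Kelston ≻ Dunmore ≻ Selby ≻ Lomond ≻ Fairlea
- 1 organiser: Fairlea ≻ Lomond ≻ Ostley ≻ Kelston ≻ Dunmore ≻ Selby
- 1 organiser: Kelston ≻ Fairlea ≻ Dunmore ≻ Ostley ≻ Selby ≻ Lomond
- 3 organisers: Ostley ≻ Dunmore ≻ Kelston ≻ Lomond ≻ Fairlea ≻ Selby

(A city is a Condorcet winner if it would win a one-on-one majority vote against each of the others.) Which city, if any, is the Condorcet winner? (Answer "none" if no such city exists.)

Ostley

Head-to-head results (11 organisers):
Fairlea vs Selby: Fairlea, 8–3.
Fairlea vs Dunmore: Dunmore wins 9–2.
Fairlea vs Ostley: Ostley, 9–2.
Fairlea–Lomond: Lomond 6–5.
Fairlea vs Kelston: Kelston wins 7–4.
Selby vs Dunmore: Dunmore, 11–0.
Selby vs Ostley: Ostley, 11–0.
Selby vs Lomond: Lomond wins 7–4.
Selby vs Kelston: Kelston wins 8–3.
Dunmore vs Ostley: Ostley, 7–4.
Dunmore vs Lomond: Dunmore, 10–1.
Dunmore vs Kelston: Dunmore wins 6–5.
Ostley vs Lomond: Ostley, 10–1.
Ostley vs Kelston: Ostley, 10–1.
Lomond–Kelston: Kelston 7–4.
Ostley wins every pairwise contest, so Ostley is the Condorcet winner.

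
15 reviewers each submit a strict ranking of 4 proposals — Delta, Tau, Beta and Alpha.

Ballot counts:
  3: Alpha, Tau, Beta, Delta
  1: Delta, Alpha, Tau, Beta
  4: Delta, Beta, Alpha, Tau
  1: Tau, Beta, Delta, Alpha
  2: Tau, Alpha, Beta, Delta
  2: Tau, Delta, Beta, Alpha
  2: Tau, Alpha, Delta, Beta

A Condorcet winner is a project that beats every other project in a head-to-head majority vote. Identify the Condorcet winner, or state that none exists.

Check each pair by majority over 15 ballots:
Delta vs Tau: 5 to 10, Tau.
Delta vs Beta: 1+4+2+2 = 9 for Delta, 6 for Beta — Delta by 9–6.
Delta–Alpha: Delta 8–7.
Tau vs Beta: Tau, 11–4.
Tau–Alpha: Alpha 8–7.
Beta vs Alpha: 4+1+2 = 7 for Beta, 8 for Alpha — Alpha by 8–7.
Each project drops at least one matchup (Delta loses to Tau; Tau loses to Alpha; Beta loses to Delta; Alpha loses to Delta); the cycle Delta > Alpha > Tau > Delta rules out a Condorcet winner.

none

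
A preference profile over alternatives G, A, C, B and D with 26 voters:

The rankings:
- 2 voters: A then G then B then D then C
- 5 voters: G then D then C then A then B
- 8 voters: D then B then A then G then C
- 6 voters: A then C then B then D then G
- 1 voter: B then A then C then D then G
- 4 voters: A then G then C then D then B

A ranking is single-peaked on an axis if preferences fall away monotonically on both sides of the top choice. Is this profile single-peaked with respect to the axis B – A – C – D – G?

no

Axis positions: B=1, A=2, C=3, D=4, G=5.
Bloc 1: ranking walks positions 2-5-1-4-3; G is ranked above C even though C lies between G and the peak A on the axis — preferences dip and rise again. Not single-peaked.
Bloc 2 (peak G at position 5): ranking walks positions 5-4-3-2-1, expanding outward from the peak — single-peaked.
Bloc 3: ranking walks positions 4-1-2-5-3; B is ranked above C even though C lies between B and the peak D on the axis — preferences dip and rise again. Not single-peaked.
Bloc 4 (peak A at position 2): ranking walks positions 2-3-1-4-5, expanding outward from the peak — single-peaked.
Bloc 5 (peak B at position 1): ranking walks positions 1-2-3-4-5, expanding outward from the peak — single-peaked.
Bloc 6: ranking walks positions 2-5-3-4-1; G is ranked above C even though C lies between G and the peak A on the axis — preferences dip and rise again. Not single-peaked.
Bloc 1 violates single-peakedness, so the profile is not single-peaked on this axis.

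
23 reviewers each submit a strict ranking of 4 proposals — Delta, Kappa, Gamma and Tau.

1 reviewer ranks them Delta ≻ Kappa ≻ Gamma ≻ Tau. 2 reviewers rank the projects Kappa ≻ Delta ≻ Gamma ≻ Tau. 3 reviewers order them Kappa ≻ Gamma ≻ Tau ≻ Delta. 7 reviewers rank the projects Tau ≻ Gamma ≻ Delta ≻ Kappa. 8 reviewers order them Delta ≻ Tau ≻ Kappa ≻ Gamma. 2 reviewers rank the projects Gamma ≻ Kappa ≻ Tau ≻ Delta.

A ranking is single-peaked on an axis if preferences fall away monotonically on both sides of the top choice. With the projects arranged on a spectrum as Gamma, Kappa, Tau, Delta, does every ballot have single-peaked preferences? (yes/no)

Axis positions: Gamma=1, Kappa=2, Tau=3, Delta=4.
Cluster 1: ranking walks positions 4-2-1-3; Kappa is ranked above Tau even though Tau lies between Kappa and the peak Delta on the axis — preferences dip and rise again. Not single-peaked.
Cluster 2: ranking walks positions 2-4-1-3; Delta is ranked above Tau even though Tau lies between Delta and the peak Kappa on the axis — preferences dip and rise again. Not single-peaked.
Cluster 3 (peak Kappa at position 2): ranking walks positions 2-1-3-4, expanding outward from the peak — single-peaked.
Cluster 4: ranking walks positions 3-1-4-2; Gamma is ranked above Kappa even though Kappa lies between Gamma and the peak Tau on the axis — preferences dip and rise again. Not single-peaked.
Cluster 5 (peak Delta at position 4): ranking walks positions 4-3-2-1, expanding outward from the peak — single-peaked.
Cluster 6 (peak Gamma at position 1): ranking walks positions 1-2-3-4, expanding outward from the peak — single-peaked.
Cluster 1 violates single-peakedness, so the profile is not single-peaked on this axis.

no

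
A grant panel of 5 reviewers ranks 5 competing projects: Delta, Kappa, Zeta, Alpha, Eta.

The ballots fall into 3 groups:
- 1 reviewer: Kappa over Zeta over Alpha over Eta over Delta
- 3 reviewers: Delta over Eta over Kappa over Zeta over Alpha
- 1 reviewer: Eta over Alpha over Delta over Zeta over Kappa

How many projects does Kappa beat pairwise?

Kappa against each rival (5 reviewers):
Kappa vs Delta: Delta, 4–1.
Kappa vs Zeta: Kappa is ranked higher on 1+3 = 4 ballots, Zeta on 1. Kappa wins 4–1.
Kappa–Alpha: Kappa 4–1.
Kappa vs Eta: Eta, 4–1.
Kappa beats Zeta, Alpha; loses to Delta, Eta — 2 pairwise wins.

2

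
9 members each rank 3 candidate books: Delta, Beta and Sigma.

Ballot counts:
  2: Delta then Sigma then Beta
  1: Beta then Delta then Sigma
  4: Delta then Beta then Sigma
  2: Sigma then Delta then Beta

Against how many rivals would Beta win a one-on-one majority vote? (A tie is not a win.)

Beta against each rival (9 members):
Beta vs Delta: Delta, 8–1.
Beta–Sigma: Beta 5–4.
Beta beats Sigma; loses to Delta — 1 pairwise win.

1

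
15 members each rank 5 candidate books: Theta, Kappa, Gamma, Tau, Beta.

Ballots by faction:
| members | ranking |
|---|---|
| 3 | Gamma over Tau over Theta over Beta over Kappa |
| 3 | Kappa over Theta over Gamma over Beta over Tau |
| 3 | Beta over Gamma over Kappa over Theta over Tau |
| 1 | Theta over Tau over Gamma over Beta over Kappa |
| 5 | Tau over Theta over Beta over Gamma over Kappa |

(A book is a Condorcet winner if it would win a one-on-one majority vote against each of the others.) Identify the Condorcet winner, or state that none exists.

Check each pair by majority over 15 ballots:
Theta vs Kappa: Theta, 9–6.
Theta vs Gamma: Theta, 9–6.
Theta vs Tau: Tau wins 8–7.
Theta vs Beta: 3+3+1+5 = 12 for Theta, 3 for Beta — Theta by 12–3.
Kappa vs Gamma: Kappa preferred on 3 ballots; Gamma wins 12–3.
Kappa vs Tau: Kappa is ranked higher on 3+3 = 6 ballots, Tau on 9. Tau wins 9–6.
Kappa vs Beta: 3 to 12, Beta.
Gamma vs Tau: 3+3+3 = 9 for Gamma, 6 for Tau — Gamma by 9–6.
Gamma–Beta: Beta 8–7.
Tau vs Beta: 3+1+5 = 9 for Tau, 6 for Beta — Tau by 9–6.
Every book loses at least once (Theta loses to Tau; Kappa loses to Theta; Gamma loses to Theta; Tau loses to Gamma; Beta loses to Theta). The majority relation contains the cycle Theta → Gamma → Tau → Theta, so there is no Condorcet winner.

none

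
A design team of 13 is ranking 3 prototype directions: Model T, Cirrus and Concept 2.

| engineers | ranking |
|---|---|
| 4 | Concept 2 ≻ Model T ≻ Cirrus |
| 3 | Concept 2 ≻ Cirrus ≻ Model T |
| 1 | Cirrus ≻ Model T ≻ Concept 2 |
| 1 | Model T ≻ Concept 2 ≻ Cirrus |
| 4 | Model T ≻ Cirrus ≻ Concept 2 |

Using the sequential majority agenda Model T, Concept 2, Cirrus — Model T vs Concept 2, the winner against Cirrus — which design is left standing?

Concept 2

Round 1: Model T vs Concept 2 — 6–7, Concept 2 advances.
Round 2: Concept 2 vs Cirrus — 8–5, Concept 2 advances.
Concept 2 survives the agenda.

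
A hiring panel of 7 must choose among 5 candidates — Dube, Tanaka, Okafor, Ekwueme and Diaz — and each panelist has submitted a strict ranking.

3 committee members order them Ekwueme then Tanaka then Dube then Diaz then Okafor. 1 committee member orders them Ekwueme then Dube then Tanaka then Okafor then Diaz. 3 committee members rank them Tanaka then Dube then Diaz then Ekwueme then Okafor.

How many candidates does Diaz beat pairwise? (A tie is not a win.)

Diaz against each rival (7 committee members):
Diaz vs Dube: 0 for Diaz, 7 for Dube — Dube by 7–0.
Diaz vs Tanaka: Diaz is ranked higher on 0 ballots, Tanaka on 7. Tanaka wins 7–0.
Diaz vs Okafor: 6 to 1, Diaz.
Diaz vs Ekwueme: 3 for Diaz, 4 for Ekwueme — Ekwueme by 4–3.
Diaz beats Okafor; loses to Dube, Tanaka, Ekwueme — 1 pairwise win.

1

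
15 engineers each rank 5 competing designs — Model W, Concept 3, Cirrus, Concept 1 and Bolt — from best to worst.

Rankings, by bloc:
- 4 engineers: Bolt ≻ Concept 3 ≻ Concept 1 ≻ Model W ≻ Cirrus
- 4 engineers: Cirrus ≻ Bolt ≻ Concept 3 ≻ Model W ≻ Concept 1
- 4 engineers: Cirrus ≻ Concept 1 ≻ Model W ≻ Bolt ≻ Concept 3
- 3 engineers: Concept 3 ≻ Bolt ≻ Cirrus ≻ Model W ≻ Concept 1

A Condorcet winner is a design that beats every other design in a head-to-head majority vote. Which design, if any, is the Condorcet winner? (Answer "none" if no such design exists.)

Pairwise majorities:
Model W vs Concept 3: 4 for Model W, 11 for Concept 3 — Concept 3 by 11–4.
Model W vs Cirrus: Model W preferred on 4 ballots; Cirrus wins 11–4.
Model W vs Concept 1: Model W preferred on 4+3 = 7 ballots; Concept 1 wins 8–7.
Model W vs Bolt: Model W preferred on 4 ballots; Bolt wins 11–4.
Concept 3 vs Cirrus: Concept 3 is ranked higher on 4+3 = 7 ballots, Cirrus on 8. Cirrus wins 8–7.
Concept 3 vs Concept 1: 4+4+3 = 11 for Concept 3, 4 for Concept 1 — Concept 3 by 11–4.
Concept 3 vs Bolt: Concept 3 is ranked higher on 3 ballots, Bolt on 12. Bolt wins 12–3.
Cirrus vs Concept 1: Cirrus is ranked higher on 4+4+3 = 11 ballots, Concept 1 on 4. Cirrus wins 11–4.
Cirrus vs Bolt: 8 to 7, Cirrus.
Concept 1 vs Bolt: 4 for Concept 1, 11 for Bolt — Bolt by 11–4.
Cirrus defeats every rival head-to-head and is the Condorcet winner.

Cirrus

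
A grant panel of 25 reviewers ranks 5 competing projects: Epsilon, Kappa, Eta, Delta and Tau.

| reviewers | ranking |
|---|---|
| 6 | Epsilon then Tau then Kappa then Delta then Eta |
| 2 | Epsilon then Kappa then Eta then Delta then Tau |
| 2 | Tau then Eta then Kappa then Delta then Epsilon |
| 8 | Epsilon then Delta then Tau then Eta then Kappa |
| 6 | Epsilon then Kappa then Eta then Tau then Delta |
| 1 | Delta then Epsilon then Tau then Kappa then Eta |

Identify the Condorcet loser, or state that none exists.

Eta

Head-to-head results (25 reviewers):
Epsilon vs Kappa: 23 to 2, Epsilon.
Epsilon vs Eta: 6+2+8+6+1 = 23 for Epsilon, 2 for Eta — Epsilon by 23–2.
Epsilon vs Delta: Epsilon wins 22–3.
Epsilon vs Tau: Epsilon preferred on 6+2+8+6+1 = 23 ballots; Epsilon wins 23–2.
Kappa vs Eta: Kappa is ranked higher on 6+2+6+1 = 15 ballots, Eta on 10. Kappa wins 15–10.
Kappa vs Delta: Kappa, 16–9.
Kappa vs Tau: 8 to 17, Tau.
Eta vs Delta: Delta wins 15–10.
Eta vs Tau: Eta preferred on 2+6 = 8 ballots; Tau wins 17–8.
Delta vs Tau: 11 to 14, Tau.
Only Eta has no wins; Eta is the Condorcet loser.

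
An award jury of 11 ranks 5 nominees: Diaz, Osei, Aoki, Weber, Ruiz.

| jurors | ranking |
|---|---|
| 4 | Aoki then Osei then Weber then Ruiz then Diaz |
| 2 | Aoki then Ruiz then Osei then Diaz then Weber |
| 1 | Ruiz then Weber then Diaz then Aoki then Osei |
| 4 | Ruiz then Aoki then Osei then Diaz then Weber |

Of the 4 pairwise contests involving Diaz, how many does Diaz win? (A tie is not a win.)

1

Diaz against each rival (11 jurors):
Diaz–Osei: Osei 10–1.
Diaz vs Aoki: 1 to 10, Aoki.
Diaz vs Weber: Diaz, 6–5.
Diaz vs Ruiz: Ruiz wins 11–0.
Diaz beats Weber; loses to Osei, Aoki, Ruiz — 1 pairwise win.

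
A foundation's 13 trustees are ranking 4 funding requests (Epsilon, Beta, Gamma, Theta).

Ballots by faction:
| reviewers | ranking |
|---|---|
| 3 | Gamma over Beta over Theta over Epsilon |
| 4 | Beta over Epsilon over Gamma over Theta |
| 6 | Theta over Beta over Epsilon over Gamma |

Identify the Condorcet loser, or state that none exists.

none

Pairwise majorities:
Epsilon vs Beta: 0 for Epsilon, 13 for Beta — Beta by 13–0.
Epsilon vs Gamma: 10 to 3, Epsilon.
Epsilon vs Theta: 4 to 9, Theta.
Beta vs Gamma: Beta is ranked higher on 4+6 = 10 ballots, Gamma on 3. Beta wins 10–3.
Beta vs Theta: Beta, 7–6.
Gamma vs Theta: 7 to 6, Gamma.
No project is winless: Epsilon beats Gamma; Beta beats Epsilon; Gamma beats Theta; Theta beats Epsilon. There is no Condorcet loser.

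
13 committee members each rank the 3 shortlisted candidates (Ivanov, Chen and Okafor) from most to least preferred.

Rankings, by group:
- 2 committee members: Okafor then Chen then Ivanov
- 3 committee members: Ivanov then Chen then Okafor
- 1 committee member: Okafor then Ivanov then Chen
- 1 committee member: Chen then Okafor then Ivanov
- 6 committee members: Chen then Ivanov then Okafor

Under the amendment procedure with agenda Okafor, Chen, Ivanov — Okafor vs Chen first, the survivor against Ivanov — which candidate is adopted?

Round 1: Okafor vs Chen — 3–10, Chen advances.
Round 2: Chen vs Ivanov — 9–4, Chen advances.
Chen survives the agenda.

Chen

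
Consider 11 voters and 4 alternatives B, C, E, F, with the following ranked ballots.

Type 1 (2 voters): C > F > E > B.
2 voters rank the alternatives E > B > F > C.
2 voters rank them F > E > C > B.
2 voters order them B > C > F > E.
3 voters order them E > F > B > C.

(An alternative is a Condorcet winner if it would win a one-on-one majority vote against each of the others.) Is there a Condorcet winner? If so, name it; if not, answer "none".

F

Head-to-head results (11 voters):
B vs C: 7 to 4, B.
B vs E: 2 to 9, E.
B vs F: 2+2 = 4 for B, 7 for F — F by 7–4.
C vs E: 2+2 = 4 for C, 7 for E — E by 7–4.
C vs F: C is ranked higher on 2+2 = 4 ballots, F on 7. F wins 7–4.
E vs F: E is ranked higher on 2+3 = 5 ballots, F on 6. F wins 6–5.
F defeats every rival head-to-head and is the Condorcet winner.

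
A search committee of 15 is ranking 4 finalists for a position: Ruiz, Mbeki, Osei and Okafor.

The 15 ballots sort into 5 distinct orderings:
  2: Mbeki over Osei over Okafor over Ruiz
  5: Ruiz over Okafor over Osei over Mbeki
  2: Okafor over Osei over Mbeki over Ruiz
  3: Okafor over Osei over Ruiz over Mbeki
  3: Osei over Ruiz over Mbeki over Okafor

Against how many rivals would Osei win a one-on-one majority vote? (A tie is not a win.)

Osei against each rival (15 committee members):
Osei vs Ruiz: Osei, 10–5.
Osei vs Mbeki: Osei wins 13–2.
Osei vs Okafor: Osei preferred on 2+3 = 5 ballots; Okafor wins 10–5.
Osei beats Ruiz, Mbeki; loses to Okafor — 2 pairwise wins.

2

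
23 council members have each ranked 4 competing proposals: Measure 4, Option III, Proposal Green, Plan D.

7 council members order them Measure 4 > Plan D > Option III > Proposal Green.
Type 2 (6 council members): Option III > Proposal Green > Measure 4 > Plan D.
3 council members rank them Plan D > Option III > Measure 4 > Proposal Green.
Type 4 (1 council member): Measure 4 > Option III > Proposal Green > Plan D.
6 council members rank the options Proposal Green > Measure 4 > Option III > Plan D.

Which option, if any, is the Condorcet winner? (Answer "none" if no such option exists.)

none

Check each pair by majority over 23 ballots:
Measure 4 vs Option III: Measure 4 is ranked higher on 7+1+6 = 14 ballots, Option III on 9. Measure 4 wins 14–9.
Measure 4 vs Proposal Green: Measure 4 is ranked higher on 7+3+1 = 11 ballots, Proposal Green on 12. Proposal Green wins 12–11.
Measure 4 vs Plan D: Measure 4 is ranked higher on 7+6+1+6 = 20 ballots, Plan D on 3. Measure 4 wins 20–3.
Option III vs Proposal Green: Option III preferred on 7+6+3+1 = 17 ballots; Option III wins 17–6.
Option III vs Plan D: Option III is ranked higher on 6+1+6 = 13 ballots, Plan D on 10. Option III wins 13–10.
Proposal Green vs Plan D: 13 to 10, Proposal Green.
Every option loses at least once (Measure 4 loses to Proposal Green; Option III loses to Measure 4; Proposal Green loses to Option III; Plan D loses to Measure 4). The majority relation contains the cycle Measure 4 beats Option III beats Proposal Green beats Measure 4, so there is no Condorcet winner.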